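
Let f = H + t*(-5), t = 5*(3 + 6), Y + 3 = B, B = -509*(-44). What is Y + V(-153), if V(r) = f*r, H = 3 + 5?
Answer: 55594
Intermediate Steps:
B = 22396
Y = 22393 (Y = -3 + 22396 = 22393)
t = 45 (t = 5*9 = 45)
H = 8
f = -217 (f = 8 + 45*(-5) = 8 - 225 = -217)
V(r) = -217*r
Y + V(-153) = 22393 - 217*(-153) = 22393 + 33201 = 55594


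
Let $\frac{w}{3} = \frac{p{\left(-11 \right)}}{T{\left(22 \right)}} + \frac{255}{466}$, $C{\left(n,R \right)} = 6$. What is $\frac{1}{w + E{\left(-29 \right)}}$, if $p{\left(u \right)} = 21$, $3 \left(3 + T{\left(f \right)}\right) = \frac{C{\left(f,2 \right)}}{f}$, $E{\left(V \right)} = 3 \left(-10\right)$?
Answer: $- \frac{7456}{372909} \approx -0.019994$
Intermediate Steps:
$E{\left(V \right)} = -30$
$T{\left(f \right)} = -3 + \frac{2}{f}$ ($T{\left(f \right)} = -3 + \frac{6 \frac{1}{f}}{3} = -3 + \frac{2}{f}$)
$w = - \frac{149229}{7456}$ ($w = 3 \left(\frac{21}{-3 + \frac{2}{22}} + \frac{255}{466}\right) = 3 \left(\frac{21}{-3 + 2 \cdot \frac{1}{22}} + 255 \cdot \frac{1}{466}\right) = 3 \left(\frac{21}{-3 + \frac{1}{11}} + \frac{255}{466}\right) = 3 \left(\frac{21}{- \frac{32}{11}} + \frac{255}{466}\right) = 3 \left(21 \left(- \frac{11}{32}\right) + \frac{255}{466}\right) = 3 \left(- \frac{231}{32} + \frac{255}{466}\right) = 3 \left(- \frac{49743}{7456}\right) = - \frac{149229}{7456} \approx -20.015$)
$\frac{1}{w + E{\left(-29 \right)}} = \frac{1}{- \frac{149229}{7456} - 30} = \frac{1}{- \frac{372909}{7456}} = - \frac{7456}{372909}$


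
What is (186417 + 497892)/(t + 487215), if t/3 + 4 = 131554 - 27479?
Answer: 228103/266476 ≈ 0.85600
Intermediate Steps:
t = 312213 (t = -12 + 3*(131554 - 27479) = -12 + 3*104075 = -12 + 312225 = 312213)
(186417 + 497892)/(t + 487215) = (186417 + 497892)/(312213 + 487215) = 684309/799428 = 684309*(1/799428) = 228103/266476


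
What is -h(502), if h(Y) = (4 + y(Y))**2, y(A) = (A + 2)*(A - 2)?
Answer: -63506016016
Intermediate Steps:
y(A) = (-2 + A)*(2 + A) (y(A) = (2 + A)*(-2 + A) = (-2 + A)*(2 + A))
h(Y) = Y**4 (h(Y) = (4 + (-4 + Y**2))**2 = (Y**2)**2 = Y**4)
-h(502) = -1*502**4 = -1*63506016016 = -63506016016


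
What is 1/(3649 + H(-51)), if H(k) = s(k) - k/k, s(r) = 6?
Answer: 1/3654 ≈ 0.00027367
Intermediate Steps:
H(k) = 5 (H(k) = 6 - k/k = 6 - 1*1 = 6 - 1 = 5)
1/(3649 + H(-51)) = 1/(3649 + 5) = 1/3654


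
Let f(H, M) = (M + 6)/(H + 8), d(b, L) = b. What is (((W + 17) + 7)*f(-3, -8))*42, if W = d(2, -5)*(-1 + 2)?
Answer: -2184/5 ≈ -436.80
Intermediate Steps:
W = 2 (W = 2*(-1 + 2) = 2*1 = 2)
f(H, M) = (6 + M)/(8 + H)
(((W + 17) + 7)*f(-3, -8))*42 = (((2 + 17) + 7)*((6 - 8)/(8 - 3)))*42 = ((19 + 7)*(-2/5))*42 = (26*((⅕)*(-2)))*42 = (26*(-⅖))*42 = -52/5*42 = -2184/5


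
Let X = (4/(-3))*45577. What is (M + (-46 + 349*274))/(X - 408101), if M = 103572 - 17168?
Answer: -545952/1406611 ≈ -0.38813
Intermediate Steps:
M = 86404
X = -182308/3 (X = (4*(-1/3))*45577 = -4/3*45577 = -182308/3 ≈ -60769.)
(M + (-46 + 349*274))/(X - 408101) = (86404 + (-46 + 349*274))/(-182308/3 - 408101) = (86404 + (-46 + 95626))/(-1406611/3) = (86404 + 95580)*(-3/1406611) = 181984*(-3/1406611) = -545952/1406611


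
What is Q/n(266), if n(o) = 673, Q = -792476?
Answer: -792476/673 ≈ -1177.5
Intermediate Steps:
Q/n(266) = -792476/673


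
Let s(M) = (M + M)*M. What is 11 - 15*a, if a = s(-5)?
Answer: -739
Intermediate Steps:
s(M) = 2*M² (s(M) = (2*M)*M = 2*M²)
a = 50 (a = 2*(-5)² = 2*25 = 50)
11 - 15*a = 11 - 15*50 = 11 - 750 = -739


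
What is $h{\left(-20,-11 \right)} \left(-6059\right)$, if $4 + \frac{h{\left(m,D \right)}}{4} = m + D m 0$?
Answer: $581664$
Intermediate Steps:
$h{\left(m,D \right)} = -16 + 4 m$ ($h{\left(m,D \right)} = -16 + 4 \left(m + D m 0\right) = -16 + 4 \left(m + D 0\right) = -16 + 4 \left(m + 0\right) = -16 + 4 m$)
$h{\left(-20,-11 \right)} \left(-6059\right) = \left(-16 + 4 \left(-20\right)\right) \left(-6059\right) = \left(-16 - 80\right) \left(-6059\right) = \left(-96\right) \left(-6059\right) = 581664$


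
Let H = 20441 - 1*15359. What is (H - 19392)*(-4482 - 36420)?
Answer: 585307620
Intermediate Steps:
H = 5082 (H = 20441 - 15359 = 5082)
(H - 19392)*(-4482 - 36420) = (5082 - 19392)*(-4482 - 36420) = -14310*(-40902) = 585307620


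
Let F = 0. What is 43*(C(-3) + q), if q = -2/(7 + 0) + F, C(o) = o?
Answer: -989/7 ≈ -141.29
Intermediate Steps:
q = -2/7 (q = -2/(7 + 0) + 0 = -2/7 + 0 = -2/7 ≈ -0.28571)
43*(C(-3) + q) = 43*(-3 - 2/7) = 43*(-23/7) = -989/7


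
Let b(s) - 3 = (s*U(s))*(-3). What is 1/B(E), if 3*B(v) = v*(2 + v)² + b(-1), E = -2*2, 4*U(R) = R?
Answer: -12/55 ≈ -0.21818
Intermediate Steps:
U(R) = R/4
E = -4
b(s) = 3 - 3*s²/4 (b(s) = 3 + (s*(s/4))*(-3) = 3 + (s²/4)*(-3) = 3 - 3*s²/4)
B(v) = ¾ + v*(2 + v)²/3 (B(v) = (v*(2 + v)² + (3 - ¾*(-1)²))/3 = (v*(2 + v)² + (3 - ¾*1))/3 = (v*(2 + v)² + (3 - ¾))/3 = (v*(2 + v)² + 9/4)/3 = (9/4 + v*(2 + v)²)/3 = ¾ + v*(2 + v)²/3)
1/B(E) = 1/(¾ + (⅓)*(-4)*(2 - 4)²) = 1/(¾ + (⅓)*(-4)*(-2)²) = 1/(¾ + (⅓)*(-4)*4) = 1/(¾ - 16/3) = 1/(-55/12) = -12/55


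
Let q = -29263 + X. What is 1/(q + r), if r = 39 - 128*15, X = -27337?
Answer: -1/58481 ≈ -1.7100e-5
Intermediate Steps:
q = -56600 (q = -29263 - 27337 = -56600)
r = -1881 (r = 39 - 1920 = -1881)
1/(q + r) = 1/(-56600 - 1881) = 1/(-58481) = -1/58481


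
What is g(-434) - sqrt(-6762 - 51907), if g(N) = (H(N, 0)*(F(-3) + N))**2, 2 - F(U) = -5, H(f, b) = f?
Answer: 34342761124 - I*sqrt(58669) ≈ 3.4343e+10 - 242.22*I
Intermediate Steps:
F(U) = 7 (F(U) = 2 - 1*(-5) = 2 + 5 = 7)
g(N) = N**2*(7 + N)**2 (g(N) = (N*(7 + N))**2 = N**2*(7 + N)**2)
g(-434) - sqrt(-6762 - 51907) = (-434)**2*(7 - 434)**2 - sqrt(-6762 - 51907) = 188356*(-427)**2 - sqrt(-58669) = 188356*182329 - I*sqrt(58669) = 34342761124 - I*sqrt(58669)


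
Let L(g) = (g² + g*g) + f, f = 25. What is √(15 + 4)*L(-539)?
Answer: 581067*√19 ≈ 2.5328e+6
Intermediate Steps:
L(g) = 25 + 2*g² (L(g) = (g² + g*g) + 25 = (g² + g²) + 25 = 2*g² + 25 = 25 + 2*g²)
√(15 + 4)*L(-539) = √(15 + 4)*(25 + 2*(-539)²) = √19*(25 + 2*290521) = √19*(25 + 581042) = √19*581067 = 581067*√19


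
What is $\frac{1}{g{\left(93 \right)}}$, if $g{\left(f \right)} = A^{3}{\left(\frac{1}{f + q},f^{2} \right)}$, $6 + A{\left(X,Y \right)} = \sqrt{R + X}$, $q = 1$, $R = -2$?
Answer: $- \frac{830584}{\left(564 - i \sqrt{17578}\right)^{3}} \approx -0.0032866 - 0.0027272 i$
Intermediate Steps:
$A{\left(X,Y \right)} = -6 + \sqrt{-2 + X}$
$g{\left(f \right)} = \left(-6 + \sqrt{-2 + \frac{1}{1 + f}}\right)^{3}$ ($g{\left(f \right)} = \left(-6 + \sqrt{-2 + \frac{1}{f + 1}}\right)^{3} = \left(-6 + \sqrt{-2 + \frac{1}{1 + f}}\right)^{3}$)
$\frac{1}{g{\left(93 \right)}} = \frac{1}{\left(-6 + \sqrt{\frac{-1 - 186}{1 + 93}}\right)^{3}} = \frac{1}{\left(-6 + \sqrt{\frac{-1 - 186}{94}}\right)^{3}} = \frac{1}{\left(-6 + \sqrt{\frac{1}{94} \left(-187\right)}\right)^{3}} = \frac{1}{\left(-6 + \sqrt{- \frac{187}{94}}\right)^{3}} = \frac{1}{\left(-6 + \frac{i \sqrt{17578}}{94}\right)^{3}}$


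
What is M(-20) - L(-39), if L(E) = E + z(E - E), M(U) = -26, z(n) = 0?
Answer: 13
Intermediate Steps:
L(E) = E (L(E) = E + 0 = E)
M(-20) - L(-39) = -26 - 1*(-39) = -26 + 39 = 13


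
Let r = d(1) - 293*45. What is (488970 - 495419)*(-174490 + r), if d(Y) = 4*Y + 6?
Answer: 1210251585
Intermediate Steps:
d(Y) = 6 + 4*Y
r = -13175 (r = (6 + 4*1) - 293*45 = (6 + 4) - 13185 = 10 - 13185 = -13175)
(488970 - 495419)*(-174490 + r) = (488970 - 495419)*(-174490 - 13175) = -6449*(-187665) = 1210251585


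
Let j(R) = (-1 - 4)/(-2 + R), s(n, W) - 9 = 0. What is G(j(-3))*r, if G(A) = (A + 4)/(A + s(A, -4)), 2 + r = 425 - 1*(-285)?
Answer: 354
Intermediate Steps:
s(n, W) = 9 (s(n, W) = 9 + 0 = 9)
r = 708 (r = -2 + (425 - 1*(-285)) = -2 + (425 + 285) = -2 + 710 = 708)
j(R) = -5/(-2 + R)
G(A) = (4 + A)/(9 + A) (G(A) = (A + 4)/(A + 9) = (4 + A)/(9 + A))
G(j(-3))*r = ((4 - 5/(-2 - 3))/(9 - 5/(-2 - 3)))*708 = ((4 - 5/(-5))/(9 - 5/(-5)))*708 = ((4 - 5*(-⅕))/(9 - 5*(-⅕)))*708 = ((4 + 1)/(9 + 1))*708 = (5/10)*708 = ((⅒)*5)*708 = (½)*708 = 354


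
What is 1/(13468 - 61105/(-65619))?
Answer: 65619/883817797 ≈ 7.4245e-5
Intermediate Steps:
1/(13468 - 61105/(-65619)) = 1/(13468 - 61105*(-1/65619)) = 1/(13468 + 61105/65619) = 1/(883817797/65619) = 65619/883817797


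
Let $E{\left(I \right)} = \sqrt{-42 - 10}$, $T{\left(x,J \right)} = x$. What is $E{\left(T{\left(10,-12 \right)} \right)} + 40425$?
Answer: $40425 + 2 i \sqrt{13} \approx 40425.0 + 7.2111 i$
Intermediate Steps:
$E{\left(I \right)} = 2 i \sqrt{13}$ ($E{\left(I \right)} = \sqrt{-52} = 2 i \sqrt{13}$)
$E{\left(T{\left(10,-12 \right)} \right)} + 40425 = 2 i \sqrt{13} + 40425 = 40425 + 2 i \sqrt{13}$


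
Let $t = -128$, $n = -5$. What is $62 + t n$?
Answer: $702$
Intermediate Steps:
$62 + t n = 62 - -640 = 62 + 640 = 702$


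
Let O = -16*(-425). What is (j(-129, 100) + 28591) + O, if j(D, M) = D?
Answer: 35262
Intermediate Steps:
O = 6800
(j(-129, 100) + 28591) + O = (-129 + 28591) + 6800 = 28462 + 6800 = 35262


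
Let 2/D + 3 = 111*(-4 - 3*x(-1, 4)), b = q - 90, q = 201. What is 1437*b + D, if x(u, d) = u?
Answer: 9091898/57 ≈ 1.5951e+5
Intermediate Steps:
b = 111 (b = 201 - 90 = 111)
D = -1/57 (D = 2/(-3 + 111*(-4 - 3*(-1))) = 2/(-3 + 111*(-4 + 3)) = 2/(-3 + 111*(-1)) = 2/(-3 - 111) = 2/(-114) = 2*(-1/114) = -1/57 ≈ -0.017544)
1437*b + D = 1437*111 - 1/57 = 159507 - 1/57 = 9091898/57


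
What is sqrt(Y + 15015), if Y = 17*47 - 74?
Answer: 2*sqrt(3935) ≈ 125.46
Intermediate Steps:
Y = 725 (Y = 799 - 74 = 725)
sqrt(Y + 15015) = sqrt(725 + 15015) = sqrt(15740) = 2*sqrt(3935)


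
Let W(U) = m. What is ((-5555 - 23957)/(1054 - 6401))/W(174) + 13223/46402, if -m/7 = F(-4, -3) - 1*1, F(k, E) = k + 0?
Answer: 549147737/1240557470 ≈ 0.44266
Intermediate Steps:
F(k, E) = k
m = 35 (m = -7*(-4 - 1*1) = -7*(-4 - 1) = -7*(-5) = 35)
W(U) = 35
((-5555 - 23957)/(1054 - 6401))/W(174) + 13223/46402 = ((-5555 - 23957)/(1054 - 6401))/35 + 13223/46402 = -29512/(-5347)*(1/35) + 13223*(1/46402) = -29512*(-1/5347)*(1/35) + 13223/46402 = (29512/5347)*(1/35) + 13223/46402 = 4216/26735 + 13223/46402 = 549147737/1240557470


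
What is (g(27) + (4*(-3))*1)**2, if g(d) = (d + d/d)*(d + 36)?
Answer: 3069504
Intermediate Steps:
g(d) = (1 + d)*(36 + d) (g(d) = (d + 1)*(36 + d) = (1 + d)*(36 + d))
(g(27) + (4*(-3))*1)**2 = ((36 + 27**2 + 37*27) + (4*(-3))*1)**2 = ((36 + 729 + 999) - 12*1)**2 = (1764 - 12)**2 = 1752**2 = 3069504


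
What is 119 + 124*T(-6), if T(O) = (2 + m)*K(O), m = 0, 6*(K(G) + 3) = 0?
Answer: -625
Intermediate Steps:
K(G) = -3 (K(G) = -3 + (1/6)*0 = -3 + 0 = -3)
T(O) = -6 (T(O) = (2 + 0)*(-3) = 2*(-3) = -6)
119 + 124*T(-6) = 119 + 124*(-6) = 119 - 744 = -625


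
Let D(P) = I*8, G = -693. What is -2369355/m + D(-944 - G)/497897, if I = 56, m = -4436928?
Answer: 393894163393/736377713472 ≈ 0.53491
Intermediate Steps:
D(P) = 448 (D(P) = 56*8 = 448)
-2369355/m + D(-944 - G)/497897 = -2369355/(-4436928) + 448/497897 = -2369355*(-1/4436928) + 448*(1/497897) = 789785/1478976 + 448/497897 = 393894163393/736377713472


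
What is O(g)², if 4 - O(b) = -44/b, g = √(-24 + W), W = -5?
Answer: -1472/29 - 352*I*√29/29 ≈ -50.759 - 65.365*I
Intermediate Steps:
g = I*√29 (g = √(-24 - 5) = √(-29) = I*√29 ≈ 5.3852*I)
O(b) = 4 + 44/b (O(b) = 4 - (-44)/b = 4 + 44/b)
O(g)² = (4 + 44/((I*√29)))² = (4 + 44*(-I*√29/29))² = (4 - 44*I*√29/29)²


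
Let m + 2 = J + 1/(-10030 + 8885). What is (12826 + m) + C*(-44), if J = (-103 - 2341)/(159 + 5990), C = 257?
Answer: 820827127/541585 ≈ 1515.6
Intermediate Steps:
J = -188/473 (J = -2444/6149 = -2444*1/6149 = -188/473 ≈ -0.39746)
m = -1298903/541585 (m = -2 + (-188/473 + 1/(-10030 + 8885)) = -2 + (-188/473 + 1/(-1145)) = -2 + (-188/473 - 1/1145) = -2 - 215733/541585 = -1298903/541585 ≈ -2.3983)
(12826 + m) + C*(-44) = (12826 - 1298903/541585) + 257*(-44) = 6945070307/541585 - 11308 = 820827127/541585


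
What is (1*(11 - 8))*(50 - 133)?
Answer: -249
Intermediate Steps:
(1*(11 - 8))*(50 - 133) = (1*3)*(-83) = 3*(-83) = -249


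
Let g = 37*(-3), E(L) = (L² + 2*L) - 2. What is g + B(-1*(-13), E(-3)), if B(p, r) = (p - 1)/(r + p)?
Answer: -771/7 ≈ -110.14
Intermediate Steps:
E(L) = -2 + L² + 2*L
B(p, r) = (-1 + p)/(p + r)
g = -111
g + B(-1*(-13), E(-3)) = -111 + (-1 - 1*(-13))/(-1*(-13) + (-2 + (-3)² + 2*(-3))) = -111 + (-1 + 13)/(13 + (-2 + 9 - 6)) = -111 + 12/(13 + 1) = -111 + 12/14 = -111 + (1/14)*12 = -111 + 6/7 = -771/7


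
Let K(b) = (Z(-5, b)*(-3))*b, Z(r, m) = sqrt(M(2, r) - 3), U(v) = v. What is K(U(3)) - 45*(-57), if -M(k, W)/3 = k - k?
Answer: 2565 - 9*I*sqrt(3) ≈ 2565.0 - 15.588*I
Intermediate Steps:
M(k, W) = 0 (M(k, W) = -3*(k - k) = -3*0 = 0)
Z(r, m) = I*sqrt(3) (Z(r, m) = sqrt(0 - 3) = sqrt(-3) = I*sqrt(3))
K(b) = -3*I*b*sqrt(3) (K(b) = ((I*sqrt(3))*(-3))*b = (-3*I*sqrt(3))*b = -3*I*b*sqrt(3))
K(U(3)) - 45*(-57) = -3*I*3*sqrt(3) - 45*(-57) = -9*I*sqrt(3) + 2565 = 2565 - 9*I*sqrt(3)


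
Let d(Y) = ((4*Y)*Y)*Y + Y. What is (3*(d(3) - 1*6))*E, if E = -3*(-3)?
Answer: 2835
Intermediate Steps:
E = 9
d(Y) = Y + 4*Y³ (d(Y) = (4*Y²)*Y + Y = 4*Y³ + Y = Y + 4*Y³)
(3*(d(3) - 1*6))*E = (3*((3 + 4*3³) - 1*6))*9 = (3*((3 + 4*27) - 6))*9 = (3*((3 + 108) - 6))*9 = (3*(111 - 6))*9 = (3*105)*9 = 315*9 = 2835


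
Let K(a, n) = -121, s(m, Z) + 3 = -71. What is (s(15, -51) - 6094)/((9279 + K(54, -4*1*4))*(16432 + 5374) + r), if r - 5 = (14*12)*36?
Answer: -2056/66568467 ≈ -3.0886e-5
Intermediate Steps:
s(m, Z) = -74 (s(m, Z) = -3 - 71 = -74)
r = 6053 (r = 5 + (14*12)*36 = 5 + 168*36 = 5 + 6048 = 6053)
(s(15, -51) - 6094)/((9279 + K(54, -4*1*4))*(16432 + 5374) + r) = (-74 - 6094)/((9279 - 121)*(16432 + 5374) + 6053) = -6168/(9158*21806 + 6053) = -6168/(199699348 + 6053) = -6168/199705401 = -6168*1/199705401 = -2056/66568467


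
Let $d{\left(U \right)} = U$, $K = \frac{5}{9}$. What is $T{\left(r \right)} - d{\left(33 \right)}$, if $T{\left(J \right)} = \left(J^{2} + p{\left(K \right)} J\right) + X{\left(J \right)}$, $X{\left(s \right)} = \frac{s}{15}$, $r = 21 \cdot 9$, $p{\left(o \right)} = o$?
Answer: $\frac{179028}{5} \approx 35806.0$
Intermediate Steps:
$K = \frac{5}{9}$ ($K = 5 \cdot \frac{1}{9} = \frac{5}{9} \approx 0.55556$)
$r = 189$
$X{\left(s \right)} = \frac{s}{15}$ ($X{\left(s \right)} = s \frac{1}{15} = \frac{s}{15}$)
$T{\left(J \right)} = J^{2} + \frac{28 J}{45}$ ($T{\left(J \right)} = \left(J^{2} + \frac{5 J}{9}\right) + \frac{J}{15} = J^{2} + \frac{28 J}{45}$)
$T{\left(r \right)} - d{\left(33 \right)} = \frac{1}{45} \cdot 189 \left(28 + 45 \cdot 189\right) - 33 = \frac{1}{45} \cdot 189 \left(28 + 8505\right) - 33 = \frac{1}{45} \cdot 189 \cdot 8533 - 33 = \frac{179193}{5} - 33 = \frac{179028}{5}$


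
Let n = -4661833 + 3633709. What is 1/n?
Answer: -1/1028124 ≈ -9.7264e-7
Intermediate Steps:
n = -1028124
1/n = 1/(-1028124) = -1/1028124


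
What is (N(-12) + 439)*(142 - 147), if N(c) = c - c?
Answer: -2195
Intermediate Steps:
N(c) = 0
(N(-12) + 439)*(142 - 147) = (0 + 439)*(142 - 147) = 439*(-5) = -2195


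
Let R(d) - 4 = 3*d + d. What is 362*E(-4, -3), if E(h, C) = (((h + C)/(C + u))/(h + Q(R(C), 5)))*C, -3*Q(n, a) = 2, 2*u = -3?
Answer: 362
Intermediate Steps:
u = -3/2 (u = (½)*(-3) = -3/2 ≈ -1.5000)
R(d) = 4 + 4*d (R(d) = 4 + (3*d + d) = 4 + 4*d)
Q(n, a) = -⅔ (Q(n, a) = -⅓*2 = -⅔)
E(h, C) = C*(C + h)/((-3/2 + C)*(-⅔ + h)) (E(h, C) = (((h + C)/(C - 3/2))/(h - ⅔))*C = (((C + h)/(-3/2 + C))/(-⅔ + h))*C = ((C + h)/((-3/2 + C)*(-⅔ + h)))*C = C*(C + h)/((-3/2 + C)*(-⅔ + h)))
362*E(-4, -3) = 362*(6*(-3)*(-3 - 4)/(6 - 9*(-4) - 4*(-3) + 6*(-3)*(-4))) = 362*(6*(-3)*(-7)/(6 + 36 + 12 + 72)) = 362*(6*(-3)*(-7)/126) = 362*(6*(-3)*(1/126)*(-7)) = 362*1 = 362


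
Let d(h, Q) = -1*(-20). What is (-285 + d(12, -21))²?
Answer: 70225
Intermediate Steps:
d(h, Q) = 20
(-285 + d(12, -21))² = (-285 + 20)² = (-265)² = 70225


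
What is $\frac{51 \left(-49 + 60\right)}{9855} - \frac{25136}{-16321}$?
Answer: $\frac{85623787}{53614485} \approx 1.597$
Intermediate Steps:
$\frac{51 \left(-49 + 60\right)}{9855} - \frac{25136}{-16321} = 51 \cdot 11 \cdot \frac{1}{9855} - - \frac{25136}{16321} = 561 \cdot \frac{1}{9855} + \frac{25136}{16321} = \frac{187}{3285} + \frac{25136}{16321} = \frac{85623787}{53614485}$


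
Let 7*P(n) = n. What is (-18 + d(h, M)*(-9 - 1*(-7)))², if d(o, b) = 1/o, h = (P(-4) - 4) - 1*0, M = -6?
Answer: 78961/256 ≈ 308.44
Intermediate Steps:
P(n) = n/7
h = -32/7 (h = ((⅐)*(-4) - 4) - 1*0 = (-4/7 - 4) + 0 = -32/7 + 0 = -32/7 ≈ -4.5714)
(-18 + d(h, M)*(-9 - 1*(-7)))² = (-18 + (-9 - 1*(-7))/(-32/7))² = (-18 - 7*(-9 + 7)/32)² = (-18 - 7/32*(-2))² = (-18 + 7/16)² = (-281/16)² = 78961/256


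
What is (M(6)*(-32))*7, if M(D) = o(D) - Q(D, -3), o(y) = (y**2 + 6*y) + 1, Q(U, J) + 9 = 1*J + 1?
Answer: -18816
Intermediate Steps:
Q(U, J) = -8 + J (Q(U, J) = -9 + (1*J + 1) = -9 + (J + 1) = -9 + (1 + J) = -8 + J)
o(y) = 1 + y**2 + 6*y
M(D) = 12 + D**2 + 6*D (M(D) = (1 + D**2 + 6*D) - (-8 - 3) = (1 + D**2 + 6*D) - 1*(-11) = (1 + D**2 + 6*D) + 11 = 12 + D**2 + 6*D)
(M(6)*(-32))*7 = ((12 + 6**2 + 6*6)*(-32))*7 = ((12 + 36 + 36)*(-32))*7 = (84*(-32))*7 = -2688*7 = -18816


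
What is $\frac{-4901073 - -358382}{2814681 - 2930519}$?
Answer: $\frac{4542691}{115838} \approx 39.216$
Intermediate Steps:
$\frac{-4901073 - -358382}{2814681 - 2930519} = \frac{-4901073 + \left(-1518265 + 1876647\right)}{-115838} = \left(-4901073 + 358382\right) \left(- \frac{1}{115838}\right) = \left(-4542691\right) \left(- \frac{1}{115838}\right) = \frac{4542691}{115838}$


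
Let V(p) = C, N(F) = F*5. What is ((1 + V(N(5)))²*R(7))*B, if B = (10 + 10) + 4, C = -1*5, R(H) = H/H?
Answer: 384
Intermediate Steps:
R(H) = 1
N(F) = 5*F
C = -5
V(p) = -5
B = 24 (B = 20 + 4 = 24)
((1 + V(N(5)))²*R(7))*B = ((1 - 5)²*1)*24 = ((-4)²*1)*24 = (16*1)*24 = 16*24 = 384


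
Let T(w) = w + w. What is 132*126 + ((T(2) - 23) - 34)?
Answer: 16579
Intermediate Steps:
T(w) = 2*w
132*126 + ((T(2) - 23) - 34) = 132*126 + ((2*2 - 23) - 34) = 16632 + ((4 - 23) - 34) = 16632 + (-19 - 34) = 16632 - 53 = 16579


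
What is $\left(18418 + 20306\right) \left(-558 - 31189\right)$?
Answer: $-1229370828$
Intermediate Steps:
$\left(18418 + 20306\right) \left(-558 - 31189\right) = 38724 \left(-31747\right) = -1229370828$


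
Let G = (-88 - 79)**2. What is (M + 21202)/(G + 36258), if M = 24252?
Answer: 45454/64147 ≈ 0.70859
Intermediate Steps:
G = 27889 (G = (-167)**2 = 27889)
(M + 21202)/(G + 36258) = (24252 + 21202)/(27889 + 36258) = 45454/64147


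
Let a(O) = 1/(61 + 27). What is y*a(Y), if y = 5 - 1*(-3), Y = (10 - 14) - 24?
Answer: 1/11 ≈ 0.090909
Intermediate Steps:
Y = -28 (Y = -4 - 24 = -28)
y = 8 (y = 5 + 3 = 8)
a(O) = 1/88
y*a(Y) = 8*(1/88) = 1/11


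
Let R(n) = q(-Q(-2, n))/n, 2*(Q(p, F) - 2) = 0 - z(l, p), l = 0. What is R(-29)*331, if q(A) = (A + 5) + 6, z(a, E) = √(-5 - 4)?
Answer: -2979/29 - 993*I/58 ≈ -102.72 - 17.121*I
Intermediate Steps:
z(a, E) = 3*I (z(a, E) = √(-9) = 3*I)
Q(p, F) = 2 - 3*I/2 (Q(p, F) = 2 + (0 - 3*I)/2 = 2 + (-3*I)/2 = 2 - 3*I/2)
q(A) = 11 + A (q(A) = (5 + A) + 6 = 11 + A)
R(n) = (9 + 3*I/2)/n (R(n) = (11 - (2 - 3*I/2))/n = (11 + (-2 + 3*I/2))/n = (9 + 3*I/2)/n)
R(-29)*331 = ((3/2)*(6 + I)/(-29))*331 = ((3/2)*(-1/29)*(6 + I))*331 = (-9/29 - 3*I/58)*331 = -2979/29 - 993*I/58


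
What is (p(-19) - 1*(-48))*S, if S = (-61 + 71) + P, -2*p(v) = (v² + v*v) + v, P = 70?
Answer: -24280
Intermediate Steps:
p(v) = -v² - v/2 (p(v) = -((v² + v*v) + v)/2 = -((v² + v²) + v)/2 = -(2*v² + v)/2 = -(v + 2*v²)/2 = -v² - v/2)
S = 80 (S = (-61 + 71) + 70 = 10 + 70 = 80)
(p(-19) - 1*(-48))*S = (-1*(-19)*(½ - 19) - 1*(-48))*80 = (-1*(-19)*(-37/2) + 48)*80 = (-703/2 + 48)*80 = -607/2*80 = -24280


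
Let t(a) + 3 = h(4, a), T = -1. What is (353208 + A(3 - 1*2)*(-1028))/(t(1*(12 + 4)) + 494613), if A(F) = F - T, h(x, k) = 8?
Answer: 175576/247309 ≈ 0.70995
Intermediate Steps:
t(a) = 5 (t(a) = -3 + 8 = 5)
A(F) = 1 + F (A(F) = F - 1*(-1) = F + 1 = 1 + F)
(353208 + A(3 - 1*2)*(-1028))/(t(1*(12 + 4)) + 494613) = (353208 + (1 + (3 - 1*2))*(-1028))/(5 + 494613) = (353208 + (1 + (3 - 2))*(-1028))/494618 = (353208 + (1 + 1)*(-1028))*(1/494618) = (353208 + 2*(-1028))*(1/494618) = (353208 - 2056)*(1/494618) = 351152*(1/494618) = 175576/247309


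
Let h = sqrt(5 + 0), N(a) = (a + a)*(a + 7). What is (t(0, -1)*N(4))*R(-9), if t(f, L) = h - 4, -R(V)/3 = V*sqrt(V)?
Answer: 7128*I*(-4 + sqrt(5)) ≈ -12573.0*I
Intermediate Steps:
N(a) = 2*a*(7 + a) (N(a) = (2*a)*(7 + a) = 2*a*(7 + a))
h = sqrt(5) ≈ 2.2361
R(V) = -3*V**(3/2) (R(V) = -3*V*sqrt(V) = -3*V**(3/2))
t(f, L) = -4 + sqrt(5) (t(f, L) = sqrt(5) - 4 = -4 + sqrt(5))
(t(0, -1)*N(4))*R(-9) = ((-4 + sqrt(5))*(2*4*(7 + 4)))*(-(-81)*I) = ((-4 + sqrt(5))*(2*4*11))*(-(-81)*I) = ((-4 + sqrt(5))*88)*(81*I) = (-352 + 88*sqrt(5))*(81*I) = 81*I*(-352 + 88*sqrt(5))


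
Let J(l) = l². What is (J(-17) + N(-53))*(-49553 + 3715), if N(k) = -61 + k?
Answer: -8021650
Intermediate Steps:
(J(-17) + N(-53))*(-49553 + 3715) = ((-17)² + (-61 - 53))*(-49553 + 3715) = (289 - 114)*(-45838) = 175*(-45838) = -8021650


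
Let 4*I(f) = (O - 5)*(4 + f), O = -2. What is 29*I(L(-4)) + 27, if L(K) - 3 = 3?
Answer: -961/2 ≈ -480.50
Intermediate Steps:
L(K) = 6 (L(K) = 3 + 3 = 6)
I(f) = -7 - 7*f/4 (I(f) = ((-2 - 5)*(4 + f))/4 = (-7*(4 + f))/4 = (-28 - 7*f)/4 = -7 - 7*f/4)
29*I(L(-4)) + 27 = 29*(-7 - 7/4*6) + 27 = 29*(-7 - 21/2) + 27 = 29*(-35/2) + 27 = -1015/2 + 27 = -961/2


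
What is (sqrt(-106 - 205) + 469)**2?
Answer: (469 + I*sqrt(311))**2 ≈ 2.1965e+5 + 16542.0*I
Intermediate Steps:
(sqrt(-106 - 205) + 469)**2 = (sqrt(-311) + 469)**2 = (I*sqrt(311) + 469)**2 = (469 + I*sqrt(311))**2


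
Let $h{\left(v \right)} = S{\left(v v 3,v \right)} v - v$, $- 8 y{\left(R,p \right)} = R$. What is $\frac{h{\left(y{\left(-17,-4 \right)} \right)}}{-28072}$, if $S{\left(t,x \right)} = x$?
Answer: $- \frac{153}{1796608} \approx -8.516 \cdot 10^{-5}$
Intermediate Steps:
$y{\left(R,p \right)} = - \frac{R}{8}$
$h{\left(v \right)} = v^{2} - v$ ($h{\left(v \right)} = v v - v = v^{2} - v$)
$\frac{h{\left(y{\left(-17,-4 \right)} \right)}}{-28072} = \frac{\left(- \frac{1}{8}\right) \left(-17\right) \left(-1 - - \frac{17}{8}\right)}{-28072} = \frac{17 \left(-1 + \frac{17}{8}\right)}{8} \left(- \frac{1}{28072}\right) = \frac{17}{8} \cdot \frac{9}{8} \left(- \frac{1}{28072}\right) = \frac{153}{64} \left(- \frac{1}{28072}\right) = - \frac{153}{1796608}$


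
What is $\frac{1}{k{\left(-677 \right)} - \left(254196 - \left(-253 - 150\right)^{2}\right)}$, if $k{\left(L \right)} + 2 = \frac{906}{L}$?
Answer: $- \frac{677}{62142059} \approx -1.0894 \cdot 10^{-5}$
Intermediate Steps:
$k{\left(L \right)} = -2 + \frac{906}{L}$
$\frac{1}{k{\left(-677 \right)} - \left(254196 - \left(-253 - 150\right)^{2}\right)} = \frac{1}{\left(-2 + \frac{906}{-677}\right) - \left(254196 - \left(-253 - 150\right)^{2}\right)} = \frac{1}{\left(-2 + 906 \left(- \frac{1}{677}\right)\right) - \left(254196 - \left(-403\right)^{2}\right)} = \frac{1}{\left(-2 - \frac{906}{677}\right) + \left(-254196 + 162409\right)} = \frac{1}{- \frac{2260}{677} - 91787} = \frac{1}{- \frac{62142059}{677}} = - \frac{677}{62142059}$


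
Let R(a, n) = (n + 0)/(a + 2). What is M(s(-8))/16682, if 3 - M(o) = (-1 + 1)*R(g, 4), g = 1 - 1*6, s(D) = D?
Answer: 3/16682 ≈ 0.00017983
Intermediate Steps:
g = -5 (g = 1 - 6 = -5)
R(a, n) = n/(2 + a)
M(o) = 3 (M(o) = 3 - (-1 + 1)*4/(2 - 5) = 3 - 0*4/(-3) = 3 - 0*4*(-1/3) = 3 - 0*(-4)/3 = 3 - 1*0 = 3 + 0 = 3)
M(s(-8))/16682 = 3/16682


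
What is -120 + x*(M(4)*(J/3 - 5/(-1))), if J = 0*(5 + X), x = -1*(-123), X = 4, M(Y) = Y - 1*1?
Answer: 1725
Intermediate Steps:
M(Y) = -1 + Y (M(Y) = Y - 1 = -1 + Y)
x = 123
J = 0 (J = 0*(5 + 4) = 0*9 = 0)
-120 + x*(M(4)*(J/3 - 5/(-1))) = -120 + 123*((-1 + 4)*(0/3 - 5/(-1))) = -120 + 123*(3*(0*(1/3) - 5*(-1))) = -120 + 123*(3*(0 + 5)) = -120 + 123*(3*5) = -120 + 123*15 = -120 + 1845 = 1725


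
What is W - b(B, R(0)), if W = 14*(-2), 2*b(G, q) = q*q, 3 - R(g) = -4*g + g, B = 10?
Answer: -65/2 ≈ -32.500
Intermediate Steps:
R(g) = 3 + 3*g (R(g) = 3 - (-4*g + g) = 3 - (-3)*g = 3 + 3*g)
b(G, q) = q²/2 (b(G, q) = (q*q)/2 = q²/2)
W = -28
W - b(B, R(0)) = -28 - (3 + 3*0)²/2 = -28 - (3 + 0)²/2 = -28 - 3²/2 = -28 - 9/2 = -65/2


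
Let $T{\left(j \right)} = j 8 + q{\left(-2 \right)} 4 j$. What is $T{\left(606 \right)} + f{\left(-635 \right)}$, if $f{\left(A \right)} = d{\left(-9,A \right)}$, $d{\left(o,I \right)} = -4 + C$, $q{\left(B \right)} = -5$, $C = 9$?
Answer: $-7267$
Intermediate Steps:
$d{\left(o,I \right)} = 5$ ($d{\left(o,I \right)} = -4 + 9 = 5$)
$T{\left(j \right)} = - 12 j$ ($T{\left(j \right)} = j 8 + \left(-5\right) 4 j = 8 j - 20 j = - 12 j$)
$f{\left(A \right)} = 5$
$T{\left(606 \right)} + f{\left(-635 \right)} = \left(-12\right) 606 + 5 = -7272 + 5 = -7267$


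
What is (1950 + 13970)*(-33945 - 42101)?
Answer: -1210652320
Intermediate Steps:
(1950 + 13970)*(-33945 - 42101) = 15920*(-76046) = -1210652320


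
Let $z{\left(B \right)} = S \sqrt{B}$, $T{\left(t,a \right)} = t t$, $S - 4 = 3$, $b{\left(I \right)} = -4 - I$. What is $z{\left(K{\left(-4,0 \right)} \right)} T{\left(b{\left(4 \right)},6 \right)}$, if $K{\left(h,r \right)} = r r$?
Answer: $0$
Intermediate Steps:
$K{\left(h,r \right)} = r^{2}$
$S = 7$ ($S = 4 + 3 = 7$)
$T{\left(t,a \right)} = t^{2}$
$z{\left(B \right)} = 7 \sqrt{B}$
$z{\left(K{\left(-4,0 \right)} \right)} T{\left(b{\left(4 \right)},6 \right)} = 7 \sqrt{0^{2}} \left(-4 - 4\right)^{2} = 7 \sqrt{0} \left(-4 - 4\right)^{2} = 7 \cdot 0 \left(-8\right)^{2} = 0 \cdot 64 = 0$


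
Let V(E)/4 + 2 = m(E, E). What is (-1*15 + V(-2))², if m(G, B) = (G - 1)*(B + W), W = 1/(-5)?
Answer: 289/25 ≈ 11.560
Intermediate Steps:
W = -⅕ ≈ -0.20000
m(G, B) = (-1 + G)*(-⅕ + B) (m(G, B) = (G - 1)*(B - ⅕) = (-1 + G)*(-⅕ + B))
V(E) = -36/5 + 4*E² - 24*E/5 (V(E) = -8 + 4*(⅕ - E - E/5 + E*E) = -8 + 4*(⅕ - E - E/5 + E²) = -8 + 4*(⅕ + E² - 6*E/5) = -8 + (⅘ + 4*E² - 24*E/5) = -36/5 + 4*E² - 24*E/5)
(-1*15 + V(-2))² = (-1*15 + (-36/5 + 4*(-2)² - 24/5*(-2)))² = (-15 + (-36/5 + 4*4 + 48/5))² = (-15 + (-36/5 + 16 + 48/5))² = (-15 + 92/5)² = (17/5)² = 289/25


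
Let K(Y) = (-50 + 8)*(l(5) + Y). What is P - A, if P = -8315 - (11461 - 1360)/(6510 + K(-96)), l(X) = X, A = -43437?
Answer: 17279543/492 ≈ 35121.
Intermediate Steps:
K(Y) = -210 - 42*Y (K(Y) = (-50 + 8)*(5 + Y) = -42*(5 + Y) = -210 - 42*Y)
P = -4091461/492 (P = -8315 - (11461 - 1360)/(6510 + (-210 - 42*(-96))) = -8315 - 10101/(6510 + (-210 + 4032)) = -8315 - 10101/(6510 + 3822) = -8315 - 10101/10332 = -8315 - 1*481/492 = -8315 - 481/492 = -4091461/492 ≈ -8316.0)
P - A = -4091461/492 - 1*(-43437) = -4091461/492 + 43437 = 17279543/492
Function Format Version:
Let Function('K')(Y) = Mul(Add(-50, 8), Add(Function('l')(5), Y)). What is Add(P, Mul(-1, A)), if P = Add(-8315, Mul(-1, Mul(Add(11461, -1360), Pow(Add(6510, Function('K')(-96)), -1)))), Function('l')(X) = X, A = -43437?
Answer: Rational(17279543, 492) ≈ 35121.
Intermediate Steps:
Function('K')(Y) = Add(-210, Mul(-42, Y)) (Function('K')(Y) = Mul(Add(-50, 8), Add(5, Y)) = Mul(-42, Add(5, Y)) = Add(-210, Mul(-42, Y)))
P = Rational(-4091461, 492) (P = Add(-8315, Mul(-1, Mul(Add(11461, -1360), Pow(Add(6510, Add(-210, Mul(-42, -96))), -1)))) = Add(-8315, Mul(-1, Mul(10101, Pow(Add(6510, Add(-210, 4032)), -1)))) = Add(-8315, Mul(-1, Mul(10101, Pow(Add(6510, 3822), -1)))) = Add(-8315, Mul(-1, Mul(10101, Pow(10332, -1)))) = Add(-8315, Mul(-1, Mul(10101, Rational(1, 10332)))) = Add(-8315, Mul(-1, Rational(481, 492))) = Add(-8315, Rational(-481, 492)) = Rational(-4091461, 492) ≈ -8316.0)
Add(P, Mul(-1, A)) = Add(Rational(-4091461, 492), Mul(-1, -43437)) = Add(Rational(-4091461, 492), 43437) = Rational(17279543, 492)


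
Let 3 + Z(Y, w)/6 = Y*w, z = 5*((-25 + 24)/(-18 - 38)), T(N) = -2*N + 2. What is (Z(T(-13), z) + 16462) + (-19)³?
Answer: 9600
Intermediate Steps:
T(N) = 2 - 2*N
z = 5/56 (z = 5*(-1/(-56)) = 5*(-1*(-1/56)) = 5*(1/56) = 5/56 ≈ 0.089286)
Z(Y, w) = -18 + 6*Y*w (Z(Y, w) = -18 + 6*(Y*w) = -18 + 6*Y*w)
(Z(T(-13), z) + 16462) + (-19)³ = ((-18 + 6*(2 - 2*(-13))*(5/56)) + 16462) + (-19)³ = ((-18 + 6*(2 + 26)*(5/56)) + 16462) - 6859 = ((-18 + 6*28*(5/56)) + 16462) - 6859 = ((-18 + 15) + 16462) - 6859 = (-3 + 16462) - 6859 = 16459 - 6859 = 9600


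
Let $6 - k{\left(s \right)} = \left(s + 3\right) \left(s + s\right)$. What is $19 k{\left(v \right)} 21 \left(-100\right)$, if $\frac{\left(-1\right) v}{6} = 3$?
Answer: $21306600$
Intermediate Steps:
$v = -18$ ($v = \left(-6\right) 3 = -18$)
$k{\left(s \right)} = 6 - 2 s \left(3 + s\right)$ ($k{\left(s \right)} = 6 - \left(s + 3\right) \left(s + s\right) = 6 - \left(3 + s\right) 2 s = 6 - 2 s \left(3 + s\right)$)
$19 k{\left(v \right)} 21 \left(-100\right) = 19 \left(6 - -108 - 2 \left(-18\right)^{2}\right) 21 \left(-100\right) = 19 \left(6 + 108 - 648\right) 21 \left(-100\right) = 19 \left(-534\right) 21 \left(-100\right) = \left(-10146\right) 21 \left(-100\right) = \left(-213066\right) \left(-100\right) = 21306600$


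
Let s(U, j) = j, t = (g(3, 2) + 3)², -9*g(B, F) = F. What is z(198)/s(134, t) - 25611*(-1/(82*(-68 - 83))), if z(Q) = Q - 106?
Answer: 76263789/7738750 ≈ 9.8548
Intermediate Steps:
g(B, F) = -F/9
z(Q) = -106 + Q
t = 625/81 (t = (-⅑*2 + 3)² = (-2/9 + 3)² = (25/9)² = 625/81 ≈ 7.7160)
z(198)/s(134, t) - 25611*(-1/(82*(-68 - 83))) = (-106 + 198)/(625/81) - 25611*(-1/(82*(-68 - 83))) = 92*(81/625) - 25611/((-151*(-82))) = 7452/625 - 25611/12382 = 76263789/7738750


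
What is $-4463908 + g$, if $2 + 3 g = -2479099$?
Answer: $-5290275$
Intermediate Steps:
$g = -826367$ ($g = - \frac{2}{3} + \frac{1}{3} \left(-2479099\right) = - \frac{2}{3} - \frac{2479099}{3} = -826367$)
$-4463908 + g = -4463908 - 826367 = -5290275$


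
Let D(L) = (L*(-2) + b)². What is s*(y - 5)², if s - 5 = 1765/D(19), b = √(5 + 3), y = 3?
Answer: 3218315/128881 + 67070*√2/128881 ≈ 25.707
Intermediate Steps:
b = 2*√2 (b = √8 = 2*√2 ≈ 2.8284)
D(L) = (-2*L + 2*√2)² (D(L) = (L*(-2) + 2*√2)² = (-2*L + 2*√2)²)
s = 5 + 1765/(4*(19 - √2)²) (s = 5 + 1765/((4*(19 - √2)²)) = 5 + 1765*(1/(4*(19 - √2)²)) = 5 + 1765/(4*(19 - √2)²) ≈ 6.4268)
s*(y - 5)² = (3218315/515524 + 33535*√2/257762)*(3 - 5)² = (3218315/515524 + 33535*√2/257762)*(-2)² = (3218315/515524 + 33535*√2/257762)*4 = 3218315/128881 + 67070*√2/128881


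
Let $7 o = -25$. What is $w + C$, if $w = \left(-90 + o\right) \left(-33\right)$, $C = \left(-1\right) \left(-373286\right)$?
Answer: $\frac{2634617}{7} \approx 3.7637 \cdot 10^{5}$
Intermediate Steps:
$o = - \frac{25}{7}$ ($o = \frac{1}{7} \left(-25\right) = - \frac{25}{7} \approx -3.5714$)
$C = 373286$
$w = \frac{21615}{7}$ ($w = \left(-90 - \frac{25}{7}\right) \left(-33\right) = \left(- \frac{655}{7}\right) \left(-33\right) = \frac{21615}{7} \approx 3087.9$)
$w + C = \frac{21615}{7} + 373286 = \frac{2634617}{7}$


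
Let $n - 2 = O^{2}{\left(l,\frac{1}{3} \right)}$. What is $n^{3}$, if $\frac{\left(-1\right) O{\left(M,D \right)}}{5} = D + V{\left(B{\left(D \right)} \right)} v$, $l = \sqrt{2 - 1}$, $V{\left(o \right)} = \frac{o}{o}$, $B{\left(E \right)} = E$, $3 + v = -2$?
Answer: $\frac{118950308632}{729} \approx 1.6317 \cdot 10^{8}$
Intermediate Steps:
$v = -5$ ($v = -3 - 2 = -5$)
$V{\left(o \right)} = 1$
$l = 1$ ($l = \sqrt{1} = 1$)
$O{\left(M,D \right)} = 25 - 5 D$ ($O{\left(M,D \right)} = - 5 \left(D + 1 \left(-5\right)\right) = - 5 \left(D - 5\right) = - 5 \left(-5 + D\right) = 25 - 5 D$)
$n = \frac{4918}{9}$ ($n = 2 + \left(25 - \frac{5}{3}\right)^{2} = 2 + \left(\frac{70}{3}\right)^{2} = 2 + \frac{4900}{9} = \frac{4918}{9} \approx 546.44$)
$n^{3} = \left(\frac{4918}{9}\right)^{3} = \frac{118950308632}{729}$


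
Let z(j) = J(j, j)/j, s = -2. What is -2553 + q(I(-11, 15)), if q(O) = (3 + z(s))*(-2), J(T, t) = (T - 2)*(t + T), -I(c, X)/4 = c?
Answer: -2543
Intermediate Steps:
I(c, X) = -4*c
J(T, t) = (-2 + T)*(T + t)
z(j) = (-4*j + 2*j²)/j (z(j) = (j² - 2*j - 2*j + j*j)/j = (j² - 2*j - 2*j + j²)/j = (-4*j + 2*j²)/j)
q(O) = 10 (q(O) = (3 + (-4 + 2*(-2)))*(-2) = (3 + (-4 - 4))*(-2) = (3 - 8)*(-2) = -5*(-2) = 10)
-2553 + q(I(-11, 15)) = -2553 + 10 = -2543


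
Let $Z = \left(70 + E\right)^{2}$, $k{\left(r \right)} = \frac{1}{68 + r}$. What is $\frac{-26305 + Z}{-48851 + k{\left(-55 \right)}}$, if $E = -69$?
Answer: $\frac{170976}{317531} \approx 0.53845$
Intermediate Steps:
$Z = 1$ ($Z = \left(70 - 69\right)^{2} = 1^{2} = 1$)
$\frac{-26305 + Z}{-48851 + k{\left(-55 \right)}} = \frac{-26305 + 1}{-48851 + \frac{1}{68 - 55}} = - \frac{26304}{-48851 + \frac{1}{13}} = - \frac{26304}{- \frac{635062}{13}} = \left(-26304\right) \left(- \frac{13}{635062}\right) = \frac{170976}{317531}$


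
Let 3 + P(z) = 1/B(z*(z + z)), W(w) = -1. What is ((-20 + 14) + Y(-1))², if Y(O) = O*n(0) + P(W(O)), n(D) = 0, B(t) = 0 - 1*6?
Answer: 3025/36 ≈ 84.028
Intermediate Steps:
B(t) = -6 (B(t) = 0 - 6 = -6)
P(z) = -19/6 (P(z) = -3 + 1/(-6) = -3 - ⅙ = -19/6)
Y(O) = -19/6 (Y(O) = O*0 - 19/6 = 0 - 19/6 = -19/6)
((-20 + 14) + Y(-1))² = ((-20 + 14) - 19/6)² = (-6 - 19/6)² = (-55/6)² = 3025/36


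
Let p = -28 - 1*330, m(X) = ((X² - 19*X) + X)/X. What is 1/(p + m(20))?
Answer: -1/356 ≈ -0.0028090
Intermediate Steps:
m(X) = (X² - 18*X)/X
p = -358 (p = -28 - 330 = -358)
1/(p + m(20)) = 1/(-358 + (-18 + 20)) = 1/(-358 + 2) = 1/(-356) = -1/356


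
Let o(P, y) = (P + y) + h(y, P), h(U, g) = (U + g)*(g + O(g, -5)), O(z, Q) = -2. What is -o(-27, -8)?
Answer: -980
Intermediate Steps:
h(U, g) = (-2 + g)*(U + g) (h(U, g) = (U + g)*(g - 2) = (U + g)*(-2 + g) = (-2 + g)*(U + g))
o(P, y) = P² - P - y + P*y (o(P, y) = (P + y) + (P² - 2*y - 2*P + y*P) = (P + y) + (P² - 2*y - 2*P + P*y) = (P + y) + (P² - 2*P - 2*y + P*y) = P² - P - y + P*y)
-o(-27, -8) = -((-27)² - 1*(-27) - 1*(-8) - 27*(-8)) = -(729 + 27 + 8 + 216) = -1*980 = -980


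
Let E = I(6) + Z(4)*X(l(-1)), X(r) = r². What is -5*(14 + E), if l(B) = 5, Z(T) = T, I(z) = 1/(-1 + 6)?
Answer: -571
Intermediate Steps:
I(z) = ⅕ (I(z) = 1/5 = ⅕)
E = 501/5 (E = ⅕ + 4*5² = ⅕ + 4*25 = ⅕ + 100 = 501/5 ≈ 100.20)
-5*(14 + E) = -5*(14 + 501/5) = -5*571/5 = -571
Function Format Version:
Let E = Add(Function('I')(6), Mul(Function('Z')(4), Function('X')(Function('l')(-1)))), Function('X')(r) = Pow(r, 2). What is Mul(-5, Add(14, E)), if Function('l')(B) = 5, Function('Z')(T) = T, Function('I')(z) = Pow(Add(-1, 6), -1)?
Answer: -571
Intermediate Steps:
Function('I')(z) = Rational(1, 5) (Function('I')(z) = Pow(5, -1) = Rational(1, 5))
E = Rational(501, 5) (E = Add(Rational(1, 5), Mul(4, Pow(5, 2))) = Add(Rational(1, 5), Mul(4, 25)) = Add(Rational(1, 5), 100) = Rational(501, 5) ≈ 100.20)
Mul(-5, Add(14, E)) = Mul(-5, Add(14, Rational(501, 5))) = Mul(-5, Rational(571, 5)) = -571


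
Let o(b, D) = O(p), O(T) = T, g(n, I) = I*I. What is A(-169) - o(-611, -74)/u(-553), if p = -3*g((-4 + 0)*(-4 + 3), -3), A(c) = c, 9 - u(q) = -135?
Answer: -2701/16 ≈ -168.81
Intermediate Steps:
u(q) = 144 (u(q) = 9 - 1*(-135) = 9 + 135 = 144)
g(n, I) = I²
p = -27 (p = -3*(-3)² = -3*9 = -27)
o(b, D) = -27
A(-169) - o(-611, -74)/u(-553) = -169 - (-27)/144 = -169 - 1*(-3/16) = -169 + 3/16 = -2701/16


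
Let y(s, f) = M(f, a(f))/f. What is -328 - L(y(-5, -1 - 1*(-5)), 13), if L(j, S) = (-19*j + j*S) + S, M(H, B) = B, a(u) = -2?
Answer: -344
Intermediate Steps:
y(s, f) = -2/f
L(j, S) = S - 19*j + S*j (L(j, S) = (-19*j + S*j) + S = S - 19*j + S*j)
-328 - L(y(-5, -1 - 1*(-5)), 13) = -328 - (13 - (-38)/(-1 - 1*(-5)) + 13*(-2/(-1 - 1*(-5)))) = -328 - (13 - (-38)/(-1 + 5) + 13*(-2/(-1 + 5))) = -328 - (13 - (-38)/4 + 13*(-2/4)) = -328 - (13 - (-38)/4 + 13*(-2*1/4)) = -328 - (13 - 19*(-1/2) + 13*(-1/2)) = -328 - (13 + 19/2 - 13/2) = -328 - 1*16 = -328 - 16 = -344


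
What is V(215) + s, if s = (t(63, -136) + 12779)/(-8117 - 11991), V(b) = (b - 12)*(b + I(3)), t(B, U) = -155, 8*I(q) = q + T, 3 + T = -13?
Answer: 1741935819/40216 ≈ 43315.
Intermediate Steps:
T = -16 (T = -3 - 13 = -16)
I(q) = -2 + q/8 (I(q) = (q - 16)/8 = (-16 + q)/8 = -2 + q/8)
V(b) = (-12 + b)*(-13/8 + b) (V(b) = (b - 12)*(b + (-2 + (⅛)*3)) = (-12 + b)*(b + (-2 + 3/8)) = (-12 + b)*(b - 13/8) = (-12 + b)*(-13/8 + b))
s = -3156/5027 (s = (-155 + 12779)/(-8117 - 11991) = 12624/(-20108) = 12624*(-1/20108) = -3156/5027 ≈ -0.62781)
V(215) + s = (39/2 + 215² - 109/8*215) - 3156/5027 = (39/2 + 46225 - 23435/8) - 3156/5027 = 346521/8 - 3156/5027 = 1741935819/40216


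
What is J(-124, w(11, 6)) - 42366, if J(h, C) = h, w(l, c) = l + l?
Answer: -42490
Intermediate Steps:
w(l, c) = 2*l
J(-124, w(11, 6)) - 42366 = -124 - 42366 = -42490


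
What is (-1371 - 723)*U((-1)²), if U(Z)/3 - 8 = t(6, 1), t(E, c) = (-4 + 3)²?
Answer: -56538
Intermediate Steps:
t(E, c) = 1 (t(E, c) = (-1)² = 1)
U(Z) = 27 (U(Z) = 24 + 3*1 = 24 + 3 = 27)
(-1371 - 723)*U((-1)²) = (-1371 - 723)*27 = -2094*27 = -56538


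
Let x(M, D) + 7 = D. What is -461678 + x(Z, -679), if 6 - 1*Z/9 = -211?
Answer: -462364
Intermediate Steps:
Z = 1953 (Z = 54 - 9*(-211) = 54 + 1899 = 1953)
x(M, D) = -7 + D
-461678 + x(Z, -679) = -461678 + (-7 - 679) = -461678 - 686 = -462364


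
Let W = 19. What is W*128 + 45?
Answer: 2477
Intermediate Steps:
W*128 + 45 = 19*128 + 45 = 2432 + 45 = 2477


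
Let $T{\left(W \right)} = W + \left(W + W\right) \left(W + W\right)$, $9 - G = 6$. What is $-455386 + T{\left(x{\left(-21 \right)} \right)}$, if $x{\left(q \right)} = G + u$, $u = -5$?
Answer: $-455372$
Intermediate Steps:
$G = 3$ ($G = 9 - 6 = 3$)
$x{\left(q \right)} = -2$ ($x{\left(q \right)} = 3 - 5 = -2$)
$T{\left(W \right)} = W + 4 W^{2}$ ($T{\left(W \right)} = W + 2 W 2 W = W + 4 W^{2}$)
$-455386 + T{\left(x{\left(-21 \right)} \right)} = -455386 - 2 \left(1 + 4 \left(-2\right)\right) = -455386 - 2 \left(1 - 8\right) = -455386 - -14 = -455386 + 14 = -455372$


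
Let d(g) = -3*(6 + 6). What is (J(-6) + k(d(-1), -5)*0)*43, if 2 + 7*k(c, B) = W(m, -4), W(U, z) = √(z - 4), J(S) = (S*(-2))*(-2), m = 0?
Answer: -1032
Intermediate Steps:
J(S) = 4*S (J(S) = -2*S*(-2) = 4*S)
d(g) = -36 (d(g) = -3*12 = -36)
W(U, z) = √(-4 + z)
k(c, B) = -2/7 + 2*I*√2/7 (k(c, B) = -2/7 + √(-4 - 4)/7 = -2/7 + √(-8)/7 = -2/7 + (2*I*√2)/7 = -2/7 + 2*I*√2/7)
(J(-6) + k(d(-1), -5)*0)*43 = (4*(-6) + (-2/7 + 2*I*√2/7)*0)*43 = (-24 + 0)*43 = -24*43 = -1032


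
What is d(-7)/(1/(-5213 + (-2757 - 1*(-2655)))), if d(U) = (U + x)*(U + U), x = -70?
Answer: -5729570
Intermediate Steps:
d(U) = 2*U*(-70 + U) (d(U) = (U - 70)*(U + U) = (-70 + U)*(2*U) = 2*U*(-70 + U))
d(-7)/(1/(-5213 + (-2757 - 1*(-2655)))) = (2*(-7)*(-70 - 7))/(1/(-5213 + (-2757 - 1*(-2655)))) = (2*(-7)*(-77))/(1/(-5213 + (-2757 + 2655))) = 1078/(1/(-5213 - 102)) = 1078/(1/(-5315)) = 1078/(-1/5315) = 1078*(-5315) = -5729570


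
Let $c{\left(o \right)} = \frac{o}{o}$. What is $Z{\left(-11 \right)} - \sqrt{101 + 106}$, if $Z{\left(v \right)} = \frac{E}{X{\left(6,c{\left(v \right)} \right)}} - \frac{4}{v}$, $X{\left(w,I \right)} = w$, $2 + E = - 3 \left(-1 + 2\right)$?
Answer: $- \frac{31}{66} - 3 \sqrt{23} \approx -14.857$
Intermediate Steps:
$c{\left(o \right)} = 1$
$E = -5$ ($E = -2 - 3 \left(-1 + 2\right) = -2 - 3 = -5$)
$Z{\left(v \right)} = - \frac{5}{6} - \frac{4}{v}$
$Z{\left(-11 \right)} - \sqrt{101 + 106} = \left(- \frac{5}{6} - \frac{4}{-11}\right) - \sqrt{101 + 106} = \left(- \frac{5}{6} - - \frac{4}{11}\right) - \sqrt{207} = \left(- \frac{5}{6} + \frac{4}{11}\right) - 3 \sqrt{23} = - \frac{31}{66} - 3 \sqrt{23}$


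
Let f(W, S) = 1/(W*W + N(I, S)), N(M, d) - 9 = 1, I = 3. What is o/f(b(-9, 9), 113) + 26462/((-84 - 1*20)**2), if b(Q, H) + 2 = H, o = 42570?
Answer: 13582908271/5408 ≈ 2.5116e+6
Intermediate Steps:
N(M, d) = 10 (N(M, d) = 9 + 1 = 10)
b(Q, H) = -2 + H
f(W, S) = 1/(10 + W**2) (f(W, S) = 1/(W*W + 10) = 1/(W**2 + 10) = 1/(10 + W**2))
o/f(b(-9, 9), 113) + 26462/((-84 - 1*20)**2) = 42570/(1/(10 + (-2 + 9)**2)) + 26462/((-84 - 1*20)**2) = 42570/(1/(10 + 7**2)) + 26462/((-84 - 20)**2) = 42570/(1/(10 + 49)) + 26462/((-104)**2) = 42570/(1/59) + 26462/10816 = 42570/(1/59) + 26462*(1/10816) = 42570*59 + 13231/5408 = 2511630 + 13231/5408 = 13582908271/5408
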